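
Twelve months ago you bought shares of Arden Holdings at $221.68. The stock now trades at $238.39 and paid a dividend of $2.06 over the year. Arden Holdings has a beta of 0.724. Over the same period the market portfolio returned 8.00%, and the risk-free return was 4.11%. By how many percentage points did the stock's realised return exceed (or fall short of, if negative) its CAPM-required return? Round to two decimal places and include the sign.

+1.54%

Realised HPR = (P1 + D1 − P0) / P0 = (238.39 + 2.06 − 221.68) / 221.68 = 18.77 / 221.68 = 8.4672%
MRP = 8.00% − 4.11% = 3.89%
CAPM required = R_f + β·MRP = 4.11% + 0.724 × 3.89% = 6.92636%
α = realised − required = 8.4672% − 6.92636% = +1.54%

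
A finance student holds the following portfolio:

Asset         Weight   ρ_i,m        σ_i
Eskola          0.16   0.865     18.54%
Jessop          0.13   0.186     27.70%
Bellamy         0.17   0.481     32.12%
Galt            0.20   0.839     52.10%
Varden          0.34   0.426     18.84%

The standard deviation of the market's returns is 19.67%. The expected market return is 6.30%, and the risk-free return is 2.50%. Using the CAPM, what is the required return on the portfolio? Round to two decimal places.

β_Eskola = 0.865 × 18.54% / 19.67% = 0.8153
β_Jessop = 0.186 × 27.70% / 19.67% = 0.2619
β_Bellamy = 0.481 × 32.12% / 19.67% = 0.7854
β_Galt = 0.839 × 52.10% / 19.67% = 2.2223
β_Varden = 0.426 × 18.84% / 19.67% = 0.4080
β_P = Σ w_i β_i = 0.16×0.8153 + 0.13×0.2619 + 0.17×0.7854 + 0.20×2.2223 + 0.34×0.4080 = 0.8812
MRP = 6.30% − 2.50% = 3.80%
E(R_P) = R_f + β_P × MRP = 2.50% + 0.8812 × 3.80% = 5.85%

5.85%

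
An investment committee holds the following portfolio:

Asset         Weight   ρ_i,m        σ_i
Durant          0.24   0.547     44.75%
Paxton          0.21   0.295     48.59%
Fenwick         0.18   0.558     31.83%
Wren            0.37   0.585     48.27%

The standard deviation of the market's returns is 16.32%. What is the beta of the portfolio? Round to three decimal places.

β_Durant = 0.547 × 44.75% / 16.32% = 1.4999
β_Paxton = 0.295 × 48.59% / 16.32% = 0.8783
β_Fenwick = 0.558 × 31.83% / 16.32% = 1.0883
β_Wren = 0.585 × 48.27% / 16.32% = 1.7303
β_P = Σ w_i β_i = 0.24×1.4999 + 0.21×0.8783 + 0.18×1.0883 + 0.37×1.7303 = 1.3805

1.381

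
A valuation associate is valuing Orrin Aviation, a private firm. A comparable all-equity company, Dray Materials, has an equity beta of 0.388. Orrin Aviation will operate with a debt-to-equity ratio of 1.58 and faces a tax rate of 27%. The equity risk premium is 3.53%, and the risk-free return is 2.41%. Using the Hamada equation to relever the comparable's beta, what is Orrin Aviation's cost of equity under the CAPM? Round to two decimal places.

β_L = β_U × [1 + (1 − t)(D/E)] = 0.388 × [1 + (1 − 0.27) × 1.58]
    = 0.388 × [1 + 0.73 × 1.58] = 0.388 × 2.1534 = 0.8355
E(R) = R_f + β_L × MRP = 2.41% + 0.8355 × 3.53% = 5.36%

5.36%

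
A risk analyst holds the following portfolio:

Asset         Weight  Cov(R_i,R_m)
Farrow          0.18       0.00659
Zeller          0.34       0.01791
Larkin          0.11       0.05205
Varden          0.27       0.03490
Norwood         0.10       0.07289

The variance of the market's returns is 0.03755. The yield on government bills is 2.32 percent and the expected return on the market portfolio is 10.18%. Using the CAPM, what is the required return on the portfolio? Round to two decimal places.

8.54%

β_Farrow = 0.00659 / 0.03755 = 0.1755
β_Zeller = 0.01791 / 0.03755 = 0.4770
β_Larkin = 0.05205 / 0.03755 = 1.3862
β_Varden = 0.03490 / 0.03755 = 0.9294
β_Norwood = 0.07289 / 0.03755 = 1.9411
β_P = Σ w_i β_i = 0.18×0.1755 + 0.34×0.4770 + 0.11×1.3862 + 0.27×0.9294 + 0.10×1.9411 = 0.7913
MRP = 10.18% − 2.32% = 7.86%
E(R_P) = R_f + β_P × MRP = 2.32% + 0.7913 × 7.86% = 8.54%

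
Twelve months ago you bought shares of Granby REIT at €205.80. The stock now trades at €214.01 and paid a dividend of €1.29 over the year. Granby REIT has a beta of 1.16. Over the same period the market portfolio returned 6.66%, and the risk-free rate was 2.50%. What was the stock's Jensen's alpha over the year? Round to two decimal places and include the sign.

Realised HPR = (P1 + D1 − P0) / P0 = (214.01 + 1.29 − 205.80) / 205.80 = 9.50 / 205.80 = 4.6161%
MRP = 6.66% − 2.50% = 4.16%
CAPM required = R_f + β·MRP = 2.50% + 1.16 × 4.16% = 7.3256%
α = realised − required = 4.6161% − 7.3256% = -2.71%

-2.71%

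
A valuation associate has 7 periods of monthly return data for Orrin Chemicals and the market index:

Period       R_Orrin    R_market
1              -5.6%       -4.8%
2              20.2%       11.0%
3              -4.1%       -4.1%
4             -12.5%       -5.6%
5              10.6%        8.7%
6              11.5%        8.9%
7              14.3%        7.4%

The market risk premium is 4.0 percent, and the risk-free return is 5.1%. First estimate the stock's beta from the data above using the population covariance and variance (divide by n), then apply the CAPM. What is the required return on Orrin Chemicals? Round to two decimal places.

11.42%

Mean R_i = (-5.6 + 20.2 − 4.1 − 12.5 + 10.6 + 11.5 + 14.3) / 7 = 4.9143%
Mean R_m = (-4.8 + 11.0 − 4.1 − 5.6 + 8.7 + 8.9 + 7.4) / 7 = 3.0714%
Σ(R_i − R̄_i)(R_m − R̄_m) = 530.6229  ⇒  Cov = 530.6229 / 7 = 75.8033
Σ(R_m − R̄_m)² = 335.8343  ⇒  Var(R_m) = 335.8343 / 7 = 47.9763
β = Cov / Var(R_m) = 75.8033 / 47.9763 = 1.5800
E(R) = R_f + β × MRP = 5.1% + 1.5800 × 4.0% = 11.42%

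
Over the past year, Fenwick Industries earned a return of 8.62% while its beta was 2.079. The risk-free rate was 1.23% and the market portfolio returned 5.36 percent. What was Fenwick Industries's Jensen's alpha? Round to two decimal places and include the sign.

Market excess return = 5.36% − 1.23% = 4.13%
CAPM benchmark = R_f + β(R_m − R_f) = 1.23% + 2.079 × 4.13% = 9.81627%
α = actual − benchmark = 8.62% − 9.81627% = -1.20%

-1.20%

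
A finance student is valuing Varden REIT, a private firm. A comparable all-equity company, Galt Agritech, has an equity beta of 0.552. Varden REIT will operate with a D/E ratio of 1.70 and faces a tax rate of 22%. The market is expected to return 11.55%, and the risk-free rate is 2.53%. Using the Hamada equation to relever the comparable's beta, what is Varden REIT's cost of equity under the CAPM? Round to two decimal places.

14.11%

β_L = β_U × [1 + (1 − t)(D/E)] = 0.552 × [1 + (1 − 0.22) × 1.70]
    = 0.552 × [1 + 0.78 × 1.70] = 0.552 × 2.3260 = 1.2840
MRP = 11.55% − 2.53% = 9.02%
E(R) = R_f + β_L × MRP = 2.53% + 1.2840 × 9.02% = 14.11%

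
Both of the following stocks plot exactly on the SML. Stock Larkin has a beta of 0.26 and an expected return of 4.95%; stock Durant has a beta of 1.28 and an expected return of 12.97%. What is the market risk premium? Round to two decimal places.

Both satisfy E(R) = R_f + β·MRP, so the slope of the SML is
MRP = (12.97% − 4.95%) / (1.28 − 0.26) = 8.02% / 1.02 = 7.8627%

7.86%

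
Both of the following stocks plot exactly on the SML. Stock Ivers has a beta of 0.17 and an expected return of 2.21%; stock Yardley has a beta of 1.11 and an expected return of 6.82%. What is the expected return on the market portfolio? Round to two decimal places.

6.28%

Both satisfy E(R) = R_f + β·MRP, so the slope of the SML is
MRP = (6.82% − 2.21%) / (1.11 − 0.17) = 4.61% / 0.94 = 4.9043%
R_f = E(R_Ivers) − β_Ivers·MRP = 2.21% − 0.17 × 4.9043% = 1.3763%
E(R_m) = R_f + MRP = 1.3763% + 4.9043% = 6.28%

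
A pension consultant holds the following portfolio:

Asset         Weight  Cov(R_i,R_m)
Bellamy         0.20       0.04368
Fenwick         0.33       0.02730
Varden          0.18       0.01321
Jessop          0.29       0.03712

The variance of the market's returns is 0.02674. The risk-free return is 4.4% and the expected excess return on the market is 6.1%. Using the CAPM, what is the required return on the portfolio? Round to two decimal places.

11.45%

β_Bellamy = 0.04368 / 0.02674 = 1.6335
β_Fenwick = 0.02730 / 0.02674 = 1.0209
β_Varden = 0.01321 / 0.02674 = 0.4940
β_Jessop = 0.03712 / 0.02674 = 1.3882
β_P = Σ w_i β_i = 0.20×1.6335 + 0.33×1.0209 + 0.18×0.4940 + 0.29×1.3882 = 1.1551
E(R_P) = R_f + β_P × MRP = 4.4% + 1.1551 × 6.1% = 11.45%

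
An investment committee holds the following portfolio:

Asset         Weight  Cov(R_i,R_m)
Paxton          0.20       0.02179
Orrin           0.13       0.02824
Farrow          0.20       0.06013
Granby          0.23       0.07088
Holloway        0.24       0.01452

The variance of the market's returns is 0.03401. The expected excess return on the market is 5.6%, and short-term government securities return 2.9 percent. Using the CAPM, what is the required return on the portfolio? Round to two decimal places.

9.46%

β_Paxton = 0.02179 / 0.03401 = 0.6407
β_Orrin = 0.02824 / 0.03401 = 0.8303
β_Farrow = 0.06013 / 0.03401 = 1.7680
β_Granby = 0.07088 / 0.03401 = 2.0841
β_Holloway = 0.01452 / 0.03401 = 0.4269
β_P = Σ w_i β_i = 0.20×0.6407 + 0.13×0.8303 + 0.20×1.7680 + 0.23×2.0841 + 0.24×0.4269 = 1.1715
E(R_P) = R_f + β_P × MRP = 2.9% + 1.1715 × 5.6% = 9.46%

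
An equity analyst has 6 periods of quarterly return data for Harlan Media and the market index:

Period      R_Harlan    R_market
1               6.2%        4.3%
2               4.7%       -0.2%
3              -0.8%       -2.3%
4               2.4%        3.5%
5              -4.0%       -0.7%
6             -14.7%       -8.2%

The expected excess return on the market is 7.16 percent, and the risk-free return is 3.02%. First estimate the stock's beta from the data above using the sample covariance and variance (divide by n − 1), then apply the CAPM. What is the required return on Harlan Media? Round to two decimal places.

13.98%

Mean R_i = (6.2 + 4.7 − 0.8 + 2.4 − 4.0 − 14.7) / 6 = -1.0333%
Mean R_m = (4.3 − 0.2 − 2.3 + 3.5 − 0.7 − 8.2) / 6 = -0.6000%
Σ(R_i − R̄_i)(R_m − R̄_m) = 155.5800  ⇒  Cov = 155.5800 / 5 = 31.1160
Σ(R_m − R̄_m)² = 101.6400  ⇒  Var(R_m) = 101.6400 / 5 = 20.3280
β = Cov / Var(R_m) = 31.1160 / 20.3280 = 1.5307
E(R) = R_f + β × MRP = 3.02% + 1.5307 × 7.16% = 13.98%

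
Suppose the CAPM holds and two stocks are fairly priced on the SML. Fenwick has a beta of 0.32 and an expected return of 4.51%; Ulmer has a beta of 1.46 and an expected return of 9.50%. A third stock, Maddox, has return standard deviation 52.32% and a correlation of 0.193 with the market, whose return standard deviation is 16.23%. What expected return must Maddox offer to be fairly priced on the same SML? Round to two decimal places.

5.83%

MRP = (9.50% − 4.51%) / (1.46 − 0.32) = 4.3772%
R_f = 4.51% − 0.32 × 4.3772% = 3.1093%
β_Maddox = ρ·σ_i/σ_m = 0.193 × 52.32 / 16.23 = 0.6222
E(R_Maddox) = R_f + β × MRP = 3.1093% + 0.6222 × 4.3772% = 5.83%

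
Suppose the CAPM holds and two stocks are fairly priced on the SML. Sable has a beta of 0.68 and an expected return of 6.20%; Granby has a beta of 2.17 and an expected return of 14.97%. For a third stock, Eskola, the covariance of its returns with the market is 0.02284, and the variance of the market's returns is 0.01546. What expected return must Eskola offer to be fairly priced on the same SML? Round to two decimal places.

10.89%

MRP = (14.97% − 6.20%) / (2.17 − 0.68) = 5.8859%
R_f = 6.20% − 0.68 × 5.8859% = 2.1976%
β_Eskola = Cov / Var(R_m) = 0.02284 / 0.01546 = 1.4774
E(R_Eskola) = R_f + β × MRP = 2.1976% + 1.4774 × 5.8859% = 10.89%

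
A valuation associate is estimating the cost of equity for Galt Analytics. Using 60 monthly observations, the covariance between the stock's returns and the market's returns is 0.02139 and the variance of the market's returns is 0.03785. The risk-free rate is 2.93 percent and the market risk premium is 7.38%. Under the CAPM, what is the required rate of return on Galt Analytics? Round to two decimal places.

7.10%

β = Cov(R_i, R_m) / Var(R_m) = 0.02139 / 0.03785 = 0.5651
E(R) = R_f + β × MRP = 2.93% + 0.5651 × 7.38% = 7.10%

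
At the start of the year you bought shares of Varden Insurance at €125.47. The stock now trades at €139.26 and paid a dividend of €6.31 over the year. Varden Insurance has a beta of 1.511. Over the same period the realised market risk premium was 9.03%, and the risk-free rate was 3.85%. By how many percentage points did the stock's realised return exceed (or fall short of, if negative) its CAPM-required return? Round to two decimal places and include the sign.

Realised HPR = (P1 + D1 − P0) / P0 = (139.26 + 6.31 − 125.47) / 125.47 = 20.10 / 125.47 = 16.0198%
CAPM required = R_f + β·MRP = 3.85% + 1.511 × 9.03% = 17.49433%
α = realised − required = 16.0198% − 17.49433% = -1.47%

-1.47%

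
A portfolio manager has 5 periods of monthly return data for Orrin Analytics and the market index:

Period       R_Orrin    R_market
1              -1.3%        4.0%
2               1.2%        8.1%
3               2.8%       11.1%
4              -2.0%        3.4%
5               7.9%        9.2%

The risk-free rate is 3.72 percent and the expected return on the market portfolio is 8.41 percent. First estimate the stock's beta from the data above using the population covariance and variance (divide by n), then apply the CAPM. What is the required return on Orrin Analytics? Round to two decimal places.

7.91%

Mean R_i = (-1.3 + 1.2 + 2.8 − 2.0 + 7.9) / 5 = 1.7200%
Mean R_m = (4.0 + 8.1 + 11.1 + 3.4 + 9.2) / 5 = 7.1600%
Σ(R_i − R̄_i)(R_m − R̄_m) = 39.9040  ⇒  Cov = 39.9040 / 5 = 7.9808
Σ(R_m − R̄_m)² = 44.6920  ⇒  Var(R_m) = 44.6920 / 5 = 8.9384
β = Cov / Var(R_m) = 7.9808 / 8.9384 = 0.8929
MRP = 8.41% − 3.72% = 4.69%
E(R) = R_f + β × MRP = 3.72% + 0.8929 × 4.69% = 7.91%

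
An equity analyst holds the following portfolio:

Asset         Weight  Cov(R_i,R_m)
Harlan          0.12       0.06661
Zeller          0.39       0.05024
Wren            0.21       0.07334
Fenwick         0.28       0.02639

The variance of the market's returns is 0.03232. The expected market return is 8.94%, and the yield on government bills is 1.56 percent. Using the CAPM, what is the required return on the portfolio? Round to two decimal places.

β_Harlan = 0.06661 / 0.03232 = 2.0610
β_Zeller = 0.05024 / 0.03232 = 1.5545
β_Wren = 0.07334 / 0.03232 = 2.2692
β_Fenwick = 0.02639 / 0.03232 = 0.8165
β_P = Σ w_i β_i = 0.12×2.0610 + 0.39×1.5545 + 0.21×2.2692 + 0.28×0.8165 = 1.5587
MRP = 8.94% − 1.56% = 7.38%
E(R_P) = R_f + β_P × MRP = 1.56% + 1.5587 × 7.38% = 13.06%

13.06%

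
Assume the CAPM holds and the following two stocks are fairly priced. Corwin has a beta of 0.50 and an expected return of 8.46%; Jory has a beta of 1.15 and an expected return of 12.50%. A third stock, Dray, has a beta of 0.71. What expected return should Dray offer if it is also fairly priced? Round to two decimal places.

MRP (SML slope) = (12.50% − 8.46%) / (1.15 − 0.50) = 4.04% / 0.65 = 6.2154%
R_f (intercept) = 8.46% − 0.50 × 6.2154% = 5.3523%
E(R_Dray) = R_f + β × MRP = 5.3523% + 0.71 × 6.2154% = 9.77%

9.77%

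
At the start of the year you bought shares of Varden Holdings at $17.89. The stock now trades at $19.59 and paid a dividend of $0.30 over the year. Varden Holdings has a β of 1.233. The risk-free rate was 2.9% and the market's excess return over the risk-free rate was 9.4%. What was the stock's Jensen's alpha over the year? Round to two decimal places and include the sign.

Realised HPR = (P1 + D1 − P0) / P0 = (19.59 + 0.30 − 17.89) / 17.89 = 2.00 / 17.89 = 11.1794%
CAPM required = R_f + β·MRP = 2.9% + 1.233 × 9.4% = 14.4902%
α = realised − required = 11.1794% − 14.4902% = -3.31%

-3.31%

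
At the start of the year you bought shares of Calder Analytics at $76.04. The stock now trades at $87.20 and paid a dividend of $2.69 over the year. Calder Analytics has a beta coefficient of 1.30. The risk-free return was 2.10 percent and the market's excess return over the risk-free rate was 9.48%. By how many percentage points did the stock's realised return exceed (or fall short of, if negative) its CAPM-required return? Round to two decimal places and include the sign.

+3.79%

Realised HPR = (P1 + D1 − P0) / P0 = (87.20 + 2.69 − 76.04) / 76.04 = 13.85 / 76.04 = 18.2141%
CAPM required = R_f + β·MRP = 2.10% + 1.30 × 9.48% = 14.4240%
α = realised − required = 18.2141% − 14.4240% = +3.79%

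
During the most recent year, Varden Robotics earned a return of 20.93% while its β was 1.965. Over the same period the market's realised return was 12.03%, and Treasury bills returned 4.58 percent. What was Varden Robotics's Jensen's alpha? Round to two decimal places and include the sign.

+1.71%

Market excess return = 12.03% − 4.58% = 7.45%
CAPM benchmark = R_f + β(R_m − R_f) = 4.58% + 1.965 × 7.45% = 19.21925%
α = actual − benchmark = 20.93% − 19.21925% = +1.71%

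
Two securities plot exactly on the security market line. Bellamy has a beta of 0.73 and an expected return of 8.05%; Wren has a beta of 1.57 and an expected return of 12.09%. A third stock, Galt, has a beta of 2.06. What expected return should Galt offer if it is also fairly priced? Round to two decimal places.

MRP (SML slope) = (12.09% − 8.05%) / (1.57 − 0.73) = 4.04% / 0.84 = 4.8095%
R_f (intercept) = 8.05% − 0.73 × 4.8095% = 4.5391%
E(R_Galt) = R_f + β × MRP = 4.5391% + 2.06 × 4.8095% = 14.45%

14.45%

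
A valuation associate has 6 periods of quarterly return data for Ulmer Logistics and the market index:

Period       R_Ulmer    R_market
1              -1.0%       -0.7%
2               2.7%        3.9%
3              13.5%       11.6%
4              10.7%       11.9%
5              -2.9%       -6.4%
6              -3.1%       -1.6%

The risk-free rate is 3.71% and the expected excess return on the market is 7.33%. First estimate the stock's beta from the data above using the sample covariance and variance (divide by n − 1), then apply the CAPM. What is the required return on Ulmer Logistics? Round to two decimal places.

10.50%

Mean R_i = (-1.0 + 2.7 + 13.5 + 10.7 − 2.9 − 3.1) / 6 = 3.3167%
Mean R_m = (-0.7 + 3.9 + 11.6 + 11.9 − 6.4 − 1.6) / 6 = 3.1167%
Σ(R_i − R̄_i)(R_m − R̄_m) = 256.6583  ⇒  Cov = 256.6583 / 5 = 51.3317
Σ(R_m − R̄_m)² = 277.1083  ⇒  Var(R_m) = 277.1083 / 5 = 55.4217
β = Cov / Var(R_m) = 51.3317 / 55.4217 = 0.9262
E(R) = R_f + β × MRP = 3.71% + 0.9262 × 7.33% = 10.50%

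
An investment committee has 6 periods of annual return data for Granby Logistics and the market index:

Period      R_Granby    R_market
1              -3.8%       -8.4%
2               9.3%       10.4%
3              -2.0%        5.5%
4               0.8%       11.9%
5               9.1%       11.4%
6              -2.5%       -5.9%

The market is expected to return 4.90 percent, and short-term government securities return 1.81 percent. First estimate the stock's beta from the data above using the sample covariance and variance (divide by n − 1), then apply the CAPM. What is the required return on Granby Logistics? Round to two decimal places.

3.31%

Mean R_i = (-3.8 + 9.3 − 2.0 + 0.8 + 9.1 − 2.5) / 6 = 1.8167%
Mean R_m = (-8.4 + 10.4 + 5.5 + 11.9 + 11.4 − 5.9) / 6 = 4.1500%
Σ(R_i − R̄_i)(R_m − R̄_m) = 200.4150  ⇒  Cov = 200.4150 / 5 = 40.0830
Σ(R_m − R̄_m)² = 412.0150  ⇒  Var(R_m) = 412.0150 / 5 = 82.4030
β = Cov / Var(R_m) = 40.0830 / 82.4030 = 0.4864
MRP = 4.90% − 1.81% = 3.09%
E(R) = R_f + β × MRP = 1.81% + 0.4864 × 3.09% = 3.31%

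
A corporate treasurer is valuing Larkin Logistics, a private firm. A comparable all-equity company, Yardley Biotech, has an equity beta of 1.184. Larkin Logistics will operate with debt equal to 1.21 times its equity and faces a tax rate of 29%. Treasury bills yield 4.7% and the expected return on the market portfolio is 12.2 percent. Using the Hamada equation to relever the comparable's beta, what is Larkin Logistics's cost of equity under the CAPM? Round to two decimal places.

β_L = β_U × [1 + (1 − t)(D/E)] = 1.184 × [1 + (1 − 0.29) × 1.21]
    = 1.184 × [1 + 0.71 × 1.21] = 1.184 × 1.8591 = 2.2012
MRP = 12.2% − 4.7% = 7.50%
E(R) = R_f + β_L × MRP = 4.7% + 2.2012 × 7.5% = 21.21%

21.21%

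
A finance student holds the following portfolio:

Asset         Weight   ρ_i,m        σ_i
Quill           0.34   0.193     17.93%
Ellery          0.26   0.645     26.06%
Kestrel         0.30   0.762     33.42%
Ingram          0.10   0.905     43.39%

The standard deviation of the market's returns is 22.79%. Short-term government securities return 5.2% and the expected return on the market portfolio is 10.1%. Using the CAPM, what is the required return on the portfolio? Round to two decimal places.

β_Quill = 0.193 × 17.93% / 22.79% = 0.1518
β_Ellery = 0.645 × 26.06% / 22.79% = 0.7375
β_Kestrel = 0.762 × 33.42% / 22.79% = 1.1174
β_Ingram = 0.905 × 43.39% / 22.79% = 1.7230
β_P = Σ w_i β_i = 0.34×0.1518 + 0.26×0.7375 + 0.30×1.1174 + 0.10×1.7230 = 0.7509
MRP = 10.1% − 5.2% = 4.90%
E(R_P) = R_f + β_P × MRP = 5.2% + 0.7509 × 4.9% = 8.88%

8.88%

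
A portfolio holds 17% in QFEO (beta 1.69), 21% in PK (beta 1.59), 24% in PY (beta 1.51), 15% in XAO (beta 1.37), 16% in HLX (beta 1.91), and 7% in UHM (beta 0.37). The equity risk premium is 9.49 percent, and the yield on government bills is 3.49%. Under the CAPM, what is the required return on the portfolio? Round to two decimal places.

17.92%

β_P = Σ w_i β_i = 0.17×1.69 + 0.21×1.59 + 0.24×1.51 + 0.15×1.37 + 0.16×1.91 + 0.07×0.37 = 1.5206
E(R_P) = R_f + β_P × MRP = 3.49% + 1.5206 × 9.49% = 17.92%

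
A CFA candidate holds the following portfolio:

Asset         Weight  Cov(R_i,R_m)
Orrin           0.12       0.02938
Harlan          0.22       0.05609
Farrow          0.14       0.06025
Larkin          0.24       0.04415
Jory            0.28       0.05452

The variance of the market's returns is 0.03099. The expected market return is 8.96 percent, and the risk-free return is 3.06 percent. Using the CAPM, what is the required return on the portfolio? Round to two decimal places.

12.61%

β_Orrin = 0.02938 / 0.03099 = 0.9480
β_Harlan = 0.05609 / 0.03099 = 1.8099
β_Farrow = 0.06025 / 0.03099 = 1.9442
β_Larkin = 0.04415 / 0.03099 = 1.4247
β_Jory = 0.05452 / 0.03099 = 1.7593
β_P = Σ w_i β_i = 0.12×0.9480 + 0.22×1.8099 + 0.14×1.9442 + 0.24×1.4247 + 0.28×1.7593 = 1.6187
MRP = 8.96% − 3.06% = 5.90%
E(R_P) = R_f + β_P × MRP = 3.06% + 1.6187 × 5.90% = 12.61%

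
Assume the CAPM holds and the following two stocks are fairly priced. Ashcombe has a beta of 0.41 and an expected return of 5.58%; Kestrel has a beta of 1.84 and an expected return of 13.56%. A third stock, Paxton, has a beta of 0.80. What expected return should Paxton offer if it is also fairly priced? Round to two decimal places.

MRP (SML slope) = (13.56% − 5.58%) / (1.84 − 0.41) = 7.98% / 1.43 = 5.5804%
R_f (intercept) = 5.58% − 0.41 × 5.5804% = 3.2920%
E(R_Paxton) = R_f + β × MRP = 3.2920% + 0.80 × 5.5804% = 7.76%

7.76%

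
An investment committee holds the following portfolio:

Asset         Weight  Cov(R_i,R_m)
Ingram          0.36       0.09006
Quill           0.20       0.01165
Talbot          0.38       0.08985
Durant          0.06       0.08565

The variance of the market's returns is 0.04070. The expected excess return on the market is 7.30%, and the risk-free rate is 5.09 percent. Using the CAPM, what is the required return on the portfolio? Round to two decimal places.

β_Ingram = 0.09006 / 0.04070 = 2.2128
β_Quill = 0.01165 / 0.04070 = 0.2862
β_Talbot = 0.08985 / 0.04070 = 2.2076
β_Durant = 0.08565 / 0.04070 = 2.1044
β_P = Σ w_i β_i = 0.36×2.2128 + 0.20×0.2862 + 0.38×2.2076 + 0.06×2.1044 = 1.8190
E(R_P) = R_f + β_P × MRP = 5.09% + 1.8190 × 7.30% = 18.37%

18.37%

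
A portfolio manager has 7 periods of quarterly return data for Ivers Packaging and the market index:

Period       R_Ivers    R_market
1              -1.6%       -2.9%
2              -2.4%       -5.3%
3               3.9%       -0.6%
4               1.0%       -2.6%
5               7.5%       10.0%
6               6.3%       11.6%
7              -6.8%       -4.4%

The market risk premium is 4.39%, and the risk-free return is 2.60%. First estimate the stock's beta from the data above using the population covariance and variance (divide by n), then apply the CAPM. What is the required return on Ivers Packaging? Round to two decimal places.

Mean R_i = (-1.6 − 2.4 + 3.9 + 1.0 + 7.5 + 6.3 − 6.8) / 7 = 1.1286%
Mean R_m = (-2.9 − 5.3 − 0.6 − 2.6 + 10.0 + 11.6 − 4.4) / 7 = 0.8286%
Σ(R_i − R̄_i)(R_m − R̄_m) = 183.8743  ⇒  Cov = 183.8743 / 7 = 26.2678
Σ(R_m − R̄_m)² = 292.7343  ⇒  Var(R_m) = 292.7343 / 7 = 41.8192
β = Cov / Var(R_m) = 26.2678 / 41.8192 = 0.6281
E(R) = R_f + β × MRP = 2.60% + 0.6281 × 4.39% = 5.36%

5.36%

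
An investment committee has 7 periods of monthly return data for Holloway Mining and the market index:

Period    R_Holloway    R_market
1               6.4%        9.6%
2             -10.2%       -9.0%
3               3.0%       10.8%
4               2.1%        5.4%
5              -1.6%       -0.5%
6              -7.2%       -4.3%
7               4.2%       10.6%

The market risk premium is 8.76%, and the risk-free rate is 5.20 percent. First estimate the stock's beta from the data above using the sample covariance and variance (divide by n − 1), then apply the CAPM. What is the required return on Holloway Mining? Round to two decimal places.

11.80%

Mean R_i = (6.4 − 10.2 + 3.0 + 2.1 − 1.6 − 7.2 + 4.2) / 7 = -0.4714%
Mean R_m = (9.6 − 9.0 + 10.8 + 5.4 − 0.5 − 4.3 + 10.6) / 7 = 3.2286%
Σ(R_i − R̄_i)(R_m − R̄_m) = 283.9143  ⇒  Cov = 283.9143 / 6 = 47.3191
Σ(R_m − R̄_m)² = 377.0943  ⇒  Var(R_m) = 377.0943 / 6 = 62.8491
β = Cov / Var(R_m) = 47.3191 / 62.8491 = 0.7529
E(R) = R_f + β × MRP = 5.20% + 0.7529 × 8.76% = 11.80%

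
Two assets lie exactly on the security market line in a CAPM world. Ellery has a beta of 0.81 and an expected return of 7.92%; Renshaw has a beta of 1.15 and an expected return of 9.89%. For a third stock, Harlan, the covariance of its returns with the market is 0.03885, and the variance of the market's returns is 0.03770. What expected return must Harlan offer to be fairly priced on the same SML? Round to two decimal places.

9.20%

MRP = (9.89% − 7.92%) / (1.15 − 0.81) = 5.7941%
R_f = 7.92% − 0.81 × 5.7941% = 3.2268%
β_Harlan = Cov / Var(R_m) = 0.03885 / 0.03770 = 1.0305
E(R_Harlan) = R_f + β × MRP = 3.2268% + 1.0305 × 5.7941% = 9.20%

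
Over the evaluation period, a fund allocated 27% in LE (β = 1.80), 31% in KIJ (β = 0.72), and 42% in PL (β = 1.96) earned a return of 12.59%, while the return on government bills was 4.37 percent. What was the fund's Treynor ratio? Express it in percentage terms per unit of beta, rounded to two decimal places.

β_P = 0.27×1.80 + 0.31×0.72 + 0.42×1.96 = 1.5324
Treynor = (R_P − R_f) / β_P = (12.59% − 4.37%) / 1.5324 = 8.22% / 1.5324 = 5.36%

5.36%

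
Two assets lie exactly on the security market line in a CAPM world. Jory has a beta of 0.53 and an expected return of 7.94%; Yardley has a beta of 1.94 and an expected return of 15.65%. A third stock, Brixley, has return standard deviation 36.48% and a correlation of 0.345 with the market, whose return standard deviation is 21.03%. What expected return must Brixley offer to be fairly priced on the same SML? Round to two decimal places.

8.31%

MRP = (15.65% − 7.94%) / (1.94 − 0.53) = 5.4681%
R_f = 7.94% − 0.53 × 5.4681% = 5.0419%
β_Brixley = ρ·σ_i/σ_m = 0.345 × 36.48 / 21.03 = 0.5985
E(R_Brixley) = R_f + β × MRP = 5.0419% + 0.5985 × 5.4681% = 8.31%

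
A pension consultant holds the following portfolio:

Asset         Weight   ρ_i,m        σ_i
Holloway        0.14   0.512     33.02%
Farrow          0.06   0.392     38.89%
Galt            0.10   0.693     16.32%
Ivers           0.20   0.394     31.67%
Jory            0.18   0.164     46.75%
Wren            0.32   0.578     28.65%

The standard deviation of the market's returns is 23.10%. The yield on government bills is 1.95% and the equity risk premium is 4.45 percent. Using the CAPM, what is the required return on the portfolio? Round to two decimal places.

4.57%

β_Holloway = 0.512 × 33.02% / 23.10% = 0.7319
β_Farrow = 0.392 × 38.89% / 23.10% = 0.6600
β_Galt = 0.693 × 16.32% / 23.10% = 0.4896
β_Ivers = 0.394 × 31.67% / 23.10% = 0.5402
β_Jory = 0.164 × 46.75% / 23.10% = 0.3319
β_Wren = 0.578 × 28.65% / 23.10% = 0.7169
β_P = Σ w_i β_i = 0.14×0.7319 + 0.06×0.6600 + 0.10×0.4896 + 0.20×0.5402 + 0.18×0.3319 + 0.32×0.7169 = 0.5882
E(R_P) = R_f + β_P × MRP = 1.95% + 0.5882 × 4.45% = 4.57%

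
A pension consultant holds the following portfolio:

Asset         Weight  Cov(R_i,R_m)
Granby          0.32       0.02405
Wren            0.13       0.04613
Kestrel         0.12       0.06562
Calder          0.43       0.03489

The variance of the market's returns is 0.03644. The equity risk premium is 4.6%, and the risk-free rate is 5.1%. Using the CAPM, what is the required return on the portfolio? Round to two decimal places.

9.72%

β_Granby = 0.02405 / 0.03644 = 0.6600
β_Wren = 0.04613 / 0.03644 = 1.2659
β_Kestrel = 0.06562 / 0.03644 = 1.8008
β_Calder = 0.03489 / 0.03644 = 0.9575
β_P = Σ w_i β_i = 0.32×0.6600 + 0.13×1.2659 + 0.12×1.8008 + 0.43×0.9575 = 1.0036
E(R_P) = R_f + β_P × MRP = 5.1% + 1.0036 × 4.6% = 9.72%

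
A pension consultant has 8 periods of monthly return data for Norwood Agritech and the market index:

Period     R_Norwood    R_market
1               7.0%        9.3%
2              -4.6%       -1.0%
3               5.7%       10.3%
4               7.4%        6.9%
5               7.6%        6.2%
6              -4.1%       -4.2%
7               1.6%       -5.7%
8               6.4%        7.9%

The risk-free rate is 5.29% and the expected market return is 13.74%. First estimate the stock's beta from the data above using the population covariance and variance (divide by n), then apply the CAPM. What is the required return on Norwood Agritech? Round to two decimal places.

Mean R_i = (7.0 − 4.6 + 5.7 + 7.4 + 7.6 − 4.1 + 1.6 + 6.4) / 8 = 3.3750%
Mean R_m = (9.3 − 1.0 + 10.3 + 6.9 + 6.2 − 4.2 − 5.7 + 7.9) / 8 = 3.7125%
Σ(R_i − R̄_i)(R_m − R̄_m) = 185.0125  ⇒  Cov = 185.0125 / 8 = 23.1266
Σ(R_m − R̄_m)² = 281.9088  ⇒  Var(R_m) = 281.9088 / 8 = 35.2386
β = Cov / Var(R_m) = 23.1266 / 35.2386 = 0.6563
MRP = 13.74% − 5.29% = 8.45%
E(R) = R_f + β × MRP = 5.29% + 0.6563 × 8.45% = 10.84%

10.84%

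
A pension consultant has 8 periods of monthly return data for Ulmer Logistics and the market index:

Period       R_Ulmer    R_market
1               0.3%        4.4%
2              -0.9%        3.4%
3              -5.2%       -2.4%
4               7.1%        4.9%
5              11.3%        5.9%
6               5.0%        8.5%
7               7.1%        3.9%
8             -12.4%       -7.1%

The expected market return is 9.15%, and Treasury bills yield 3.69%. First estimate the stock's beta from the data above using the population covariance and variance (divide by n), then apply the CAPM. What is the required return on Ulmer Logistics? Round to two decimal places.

11.07%

Mean R_i = (0.3 − 0.9 − 5.2 + 7.1 + 11.3 + 5.0 + 7.1 − 12.4) / 8 = 1.5375%
Mean R_m = (4.4 + 3.4 − 2.4 + 4.9 + 5.9 + 8.5 + 3.9 − 7.1) / 8 = 2.6875%
Σ(R_i − R̄_i)(R_m − R̄_m) = 237.3738  ⇒  Cov = 237.3738 / 8 = 29.6717
Σ(R_m − R̄_m)² = 175.5888  ⇒  Var(R_m) = 175.5888 / 8 = 21.9486
β = Cov / Var(R_m) = 29.6717 / 21.9486 = 1.3519
MRP = 9.15% − 3.69% = 5.46%
E(R) = R_f + β × MRP = 3.69% + 1.3519 × 5.46% = 11.07%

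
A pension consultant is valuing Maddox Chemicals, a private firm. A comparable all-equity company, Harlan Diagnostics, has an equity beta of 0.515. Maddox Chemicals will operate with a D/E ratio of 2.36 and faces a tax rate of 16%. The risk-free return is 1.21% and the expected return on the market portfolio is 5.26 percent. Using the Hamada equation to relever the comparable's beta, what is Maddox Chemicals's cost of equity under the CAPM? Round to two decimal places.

β_L = β_U × [1 + (1 − t)(D/E)] = 0.515 × [1 + (1 − 0.16) × 2.36]
    = 0.515 × [1 + 0.84 × 2.36] = 0.515 × 2.9824 = 1.5359
MRP = 5.26% − 1.21% = 4.05%
E(R) = R_f + β_L × MRP = 1.21% + 1.5359 × 4.05% = 7.43%

7.43%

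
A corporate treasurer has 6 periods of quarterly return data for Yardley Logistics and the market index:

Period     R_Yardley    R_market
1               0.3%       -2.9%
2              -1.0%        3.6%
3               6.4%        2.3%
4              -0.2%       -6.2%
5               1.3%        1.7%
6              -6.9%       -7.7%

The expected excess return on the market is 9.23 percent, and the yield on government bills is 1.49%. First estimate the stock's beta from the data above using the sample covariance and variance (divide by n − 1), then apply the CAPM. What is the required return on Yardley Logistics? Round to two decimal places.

Mean R_i = (0.3 − 1.0 + 6.4 − 0.2 + 1.3 − 6.9) / 6 = -0.0167%
Mean R_m = (-2.9 + 3.6 + 2.3 − 6.2 + 1.7 − 7.7) / 6 = -1.5333%
Σ(R_i − R̄_i)(R_m − R̄_m) = 66.6767  ⇒  Cov = 66.6767 / 5 = 13.3353
Σ(R_m − R̄_m)² = 113.1733  ⇒  Var(R_m) = 113.1733 / 5 = 22.6347
β = Cov / Var(R_m) = 13.3353 / 22.6347 = 0.5892
E(R) = R_f + β × MRP = 1.49% + 0.5892 × 9.23% = 6.93%

6.93%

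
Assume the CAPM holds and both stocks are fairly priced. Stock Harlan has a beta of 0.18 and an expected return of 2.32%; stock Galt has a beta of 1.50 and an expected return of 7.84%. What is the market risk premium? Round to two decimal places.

Both satisfy E(R) = R_f + β·MRP, so the slope of the SML is
MRP = (7.84% − 2.32%) / (1.50 − 0.18) = 5.52% / 1.32 = 4.1818%

4.18%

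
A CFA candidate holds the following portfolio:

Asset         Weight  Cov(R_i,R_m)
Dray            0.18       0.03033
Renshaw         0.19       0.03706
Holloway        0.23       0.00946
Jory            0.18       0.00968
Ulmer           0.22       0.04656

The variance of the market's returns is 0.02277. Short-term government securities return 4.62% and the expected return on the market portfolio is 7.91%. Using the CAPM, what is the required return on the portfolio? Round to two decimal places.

β_Dray = 0.03033 / 0.02277 = 1.3320
β_Renshaw = 0.03706 / 0.02277 = 1.6276
β_Holloway = 0.00946 / 0.02277 = 0.4155
β_Jory = 0.00968 / 0.02277 = 0.4251
β_Ulmer = 0.04656 / 0.02277 = 2.0448
β_P = Σ w_i β_i = 0.18×1.3320 + 0.19×1.6276 + 0.23×0.4155 + 0.18×0.4251 + 0.22×2.0448 = 1.1709
MRP = 7.91% − 4.62% = 3.29%
E(R_P) = R_f + β_P × MRP = 4.62% + 1.1709 × 3.29% = 8.47%

8.47%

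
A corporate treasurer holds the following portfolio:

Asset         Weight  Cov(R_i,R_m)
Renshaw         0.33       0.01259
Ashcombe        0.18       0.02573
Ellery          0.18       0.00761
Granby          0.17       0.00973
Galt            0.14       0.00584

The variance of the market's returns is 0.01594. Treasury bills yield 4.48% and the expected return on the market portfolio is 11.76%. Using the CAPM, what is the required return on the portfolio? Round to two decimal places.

10.25%

β_Renshaw = 0.01259 / 0.01594 = 0.7898
β_Ashcombe = 0.02573 / 0.01594 = 1.6142
β_Ellery = 0.00761 / 0.01594 = 0.4774
β_Granby = 0.00973 / 0.01594 = 0.6104
β_Galt = 0.00584 / 0.01594 = 0.3664
β_P = Σ w_i β_i = 0.33×0.7898 + 0.18×1.6142 + 0.18×0.4774 + 0.17×0.6104 + 0.14×0.3664 = 0.7922
MRP = 11.76% − 4.48% = 7.28%
E(R_P) = R_f + β_P × MRP = 4.48% + 0.7922 × 7.28% = 10.25%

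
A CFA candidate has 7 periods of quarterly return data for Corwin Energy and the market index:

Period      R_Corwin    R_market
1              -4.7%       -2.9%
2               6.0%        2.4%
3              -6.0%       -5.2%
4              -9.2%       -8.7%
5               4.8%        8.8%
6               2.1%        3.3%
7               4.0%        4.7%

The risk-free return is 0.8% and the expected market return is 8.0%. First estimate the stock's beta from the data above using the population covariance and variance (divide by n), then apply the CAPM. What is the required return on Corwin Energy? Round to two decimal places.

7.42%

Mean R_i = (-4.7 + 6.0 − 6.0 − 9.2 + 4.8 + 2.1 + 4.0) / 7 = -0.4286%
Mean R_m = (-2.9 + 2.4 − 5.2 − 8.7 + 8.8 + 3.3 + 4.7) / 7 = 0.3429%
Σ(R_i − R̄_i)(R_m − R̄_m) = 208.2686  ⇒  Cov = 208.2686 / 7 = 29.7527
Σ(R_m − R̄_m)² = 226.4971  ⇒  Var(R_m) = 226.4971 / 7 = 32.3567
β = Cov / Var(R_m) = 29.7527 / 32.3567 = 0.9195
MRP = 8.0% − 0.8% = 7.20%
E(R) = R_f + β × MRP = 0.8% + 0.9195 × 7.2% = 7.42%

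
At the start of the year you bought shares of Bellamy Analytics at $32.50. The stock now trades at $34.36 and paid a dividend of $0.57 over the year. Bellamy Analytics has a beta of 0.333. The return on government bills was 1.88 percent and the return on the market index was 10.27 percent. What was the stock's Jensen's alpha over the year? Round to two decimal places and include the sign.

Realised HPR = (P1 + D1 − P0) / P0 = (34.36 + 0.57 − 32.50) / 32.50 = 2.43 / 32.50 = 7.4769%
MRP = 10.27% − 1.88% = 8.39%
CAPM required = R_f + β·MRP = 1.88% + 0.333 × 8.39% = 4.67387%
α = realised − required = 7.4769% − 4.67387% = +2.80%

+2.80%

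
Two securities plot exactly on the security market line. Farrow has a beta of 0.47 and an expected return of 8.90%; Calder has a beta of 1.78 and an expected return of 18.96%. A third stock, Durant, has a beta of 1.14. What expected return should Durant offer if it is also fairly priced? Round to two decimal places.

14.05%

MRP (SML slope) = (18.96% − 8.90%) / (1.78 − 0.47) = 10.06% / 1.31 = 7.6794%
R_f (intercept) = 8.90% − 0.47 × 7.6794% = 5.2907%
E(R_Durant) = R_f + β × MRP = 5.2907% + 1.14 × 7.6794% = 14.05%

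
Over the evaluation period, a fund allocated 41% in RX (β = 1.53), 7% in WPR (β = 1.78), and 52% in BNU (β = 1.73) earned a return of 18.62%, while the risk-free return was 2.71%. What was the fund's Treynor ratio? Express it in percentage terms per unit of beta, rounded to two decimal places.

β_P = 0.41×1.53 + 0.07×1.78 + 0.52×1.73 = 1.6515
Treynor = (R_P − R_f) / β_P = (18.62% − 2.71%) / 1.6515 = 15.91% / 1.6515 = 9.63%

9.63%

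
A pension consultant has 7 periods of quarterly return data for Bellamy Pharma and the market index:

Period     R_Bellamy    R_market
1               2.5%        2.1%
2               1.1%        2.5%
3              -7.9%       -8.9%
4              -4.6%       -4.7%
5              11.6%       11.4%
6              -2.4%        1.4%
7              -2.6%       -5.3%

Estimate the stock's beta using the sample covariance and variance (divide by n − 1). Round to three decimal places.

Mean R_i = (2.5 + 1.1 − 7.9 − 4.6 + 11.6 − 2.4 − 2.6) / 7 = -0.3286%
Mean R_m = (2.1 + 2.5 − 8.9 − 4.7 + 11.4 + 1.4 − 5.3) / 7 = -0.2143%
Σ(R_i − R̄_i)(R_m − R̄_m) = 242.0971  ⇒  Cov = 242.0971 / 6 = 40.3495
Σ(R_m − R̄_m)² = 271.6486  ⇒  Var(R_m) = 271.6486 / 6 = 45.2748
β = Cov / Var(R_m) = 40.3495 / 45.2748 = 0.8912

0.891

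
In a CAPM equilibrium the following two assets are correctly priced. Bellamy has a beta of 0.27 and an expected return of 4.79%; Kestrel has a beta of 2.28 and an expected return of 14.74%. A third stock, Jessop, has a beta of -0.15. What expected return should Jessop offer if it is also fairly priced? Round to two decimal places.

2.71%

MRP (SML slope) = (14.74% − 4.79%) / (2.28 − 0.27) = 9.95% / 2.01 = 4.9502%
R_f (intercept) = 4.79% − 0.27 × 4.9502% = 3.4534%
E(R_Jessop) = R_f + β × MRP = 3.4534% + -0.15 × 4.9502% = 2.71%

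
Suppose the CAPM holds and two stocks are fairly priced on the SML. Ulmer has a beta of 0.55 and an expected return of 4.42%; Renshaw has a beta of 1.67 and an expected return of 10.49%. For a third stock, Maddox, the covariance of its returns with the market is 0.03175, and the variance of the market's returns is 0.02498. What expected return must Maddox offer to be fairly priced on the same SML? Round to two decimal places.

MRP = (10.49% − 4.42%) / (1.67 − 0.55) = 5.4196%
R_f = 4.42% − 0.55 × 5.4196% = 1.4392%
β_Maddox = Cov / Var(R_m) = 0.03175 / 0.02498 = 1.2710
E(R_Maddox) = R_f + β × MRP = 1.4392% + 1.2710 × 5.4196% = 8.33%

8.33%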